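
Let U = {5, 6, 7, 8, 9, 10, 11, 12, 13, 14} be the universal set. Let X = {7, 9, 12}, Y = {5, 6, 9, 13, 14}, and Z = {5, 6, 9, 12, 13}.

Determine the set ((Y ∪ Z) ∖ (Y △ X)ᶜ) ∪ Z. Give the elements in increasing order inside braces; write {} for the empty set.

{5, 6, 9, 12, 13, 14}

Y ∪ Z = {5, 6, 9, 12, 13, 14}
Y △ X = {5, 6, 7, 12, 13, 14}
(Y △ X)ᶜ = {8, 9, 10, 11}
(Y ∪ Z) ∖ (Y △ X)ᶜ = {5, 6, 12, 13, 14}
((Y ∪ Z) ∖ (Y △ X)ᶜ) ∪ Z = {5, 6, 9, 12, 13, 14}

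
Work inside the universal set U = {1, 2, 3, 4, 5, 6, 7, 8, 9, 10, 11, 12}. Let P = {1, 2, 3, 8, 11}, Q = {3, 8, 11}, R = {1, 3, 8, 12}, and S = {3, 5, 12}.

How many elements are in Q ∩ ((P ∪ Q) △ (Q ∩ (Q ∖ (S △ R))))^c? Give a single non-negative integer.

P ∪ Q = {1, 2, 3, 8, 11}
S △ R = {1, 5, 8}
Q ∖ (S △ R) = {3, 11}
Q ∩ (Q ∖ (S △ R)) = {3, 11}
(P ∪ Q) △ (Q ∩ (Q ∖ (S △ R))) = {1, 2, 8}
((P ∪ Q) △ (Q ∩ (Q ∖ (S △ R))))^c = {3, 4, 5, 6, 7, 9, 10, 11, 12}
Q ∩ ((P ∪ Q) △ (Q ∩ (Q ∖ (S △ R))))^c = {3, 11}
|Q ∩ ((P ∪ Q) △ (Q ∩ (Q ∖ (S △ R))))^c| = 2

2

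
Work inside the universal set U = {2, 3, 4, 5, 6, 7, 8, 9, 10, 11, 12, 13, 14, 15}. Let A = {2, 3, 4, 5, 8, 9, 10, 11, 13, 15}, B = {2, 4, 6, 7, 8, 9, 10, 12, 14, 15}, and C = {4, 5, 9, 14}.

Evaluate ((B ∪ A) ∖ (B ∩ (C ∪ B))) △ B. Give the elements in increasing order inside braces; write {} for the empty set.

{2, 3, 4, 5, 6, 7, 8, 9, 10, 11, 12, 13, 14, 15}

B ∪ A = {2, 3, 4, 5, 6, 7, 8, 9, 10, 11, 12, 13, 14, 15}
C ∪ B = {2, 4, 5, 6, 7, 8, 9, 10, 12, 14, 15}
B ∩ (C ∪ B) = {2, 4, 6, 7, 8, 9, 10, 12, 14, 15}
(B ∪ A) ∖ (B ∩ (C ∪ B)) = {3, 5, 11, 13}
((B ∪ A) ∖ (B ∩ (C ∪ B))) △ B = {2, 3, 4, 5, 6, 7, 8, 9, 10, 11, 12, 13, 14, 15}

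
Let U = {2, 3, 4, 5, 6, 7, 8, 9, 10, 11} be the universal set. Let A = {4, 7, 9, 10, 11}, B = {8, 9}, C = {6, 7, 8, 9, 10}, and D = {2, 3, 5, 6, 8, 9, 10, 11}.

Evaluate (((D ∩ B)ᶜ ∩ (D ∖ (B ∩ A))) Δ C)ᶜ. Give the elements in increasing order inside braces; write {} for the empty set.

D ∩ B = {8, 9}
(D ∩ B)ᶜ = {2, 3, 4, 5, 6, 7, 10, 11}
B ∩ A = {9}
D ∖ (B ∩ A) = {2, 3, 5, 6, 8, 10, 11}
(D ∩ B)ᶜ ∩ (D ∖ (B ∩ A)) = {2, 3, 5, 6, 10, 11}
((D ∩ B)ᶜ ∩ (D ∖ (B ∩ A))) Δ C = {2, 3, 5, 7, 8, 9, 11}
(((D ∩ B)ᶜ ∩ (D ∖ (B ∩ A))) Δ C)ᶜ = {4, 6, 10}

{4, 6, 10}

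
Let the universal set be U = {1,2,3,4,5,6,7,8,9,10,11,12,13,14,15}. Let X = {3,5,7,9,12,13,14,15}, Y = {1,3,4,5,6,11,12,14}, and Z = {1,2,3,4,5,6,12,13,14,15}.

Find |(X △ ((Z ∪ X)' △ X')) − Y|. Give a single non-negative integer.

Z ∪ X = {1,2,3,4,5,6,7,9,12,13,14,15}
(Z ∪ X)' = {8,10,11}
X' = {1,2,4,6,8,10,11}
(Z ∪ X)' △ X' = {1,2,4,6}
X △ ((Z ∪ X)' △ X') = {1,2,3,4,5,6,7,9,12,13,14,15}
(X △ ((Z ∪ X)' △ X')) − Y = {2,7,9,13,15}
|(X △ ((Z ∪ X)' △ X')) − Y| = 5

5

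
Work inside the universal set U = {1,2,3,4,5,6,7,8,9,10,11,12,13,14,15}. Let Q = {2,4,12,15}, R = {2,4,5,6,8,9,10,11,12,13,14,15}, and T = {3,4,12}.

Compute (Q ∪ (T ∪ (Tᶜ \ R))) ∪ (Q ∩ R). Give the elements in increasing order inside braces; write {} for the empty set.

{1,2,3,4,7,12,15}

Tᶜ = {1,2,5,6,7,8,9,10,11,13,14,15}
Tᶜ \ R = {1,7}
T ∪ (Tᶜ \ R) = {1,3,4,7,12}
Q ∪ (T ∪ (Tᶜ \ R)) = {1,2,3,4,7,12,15}
Q ∩ R = {2,4,12,15}
(Q ∪ (T ∪ (Tᶜ \ R))) ∪ (Q ∩ R) = {1,2,3,4,7,12,15}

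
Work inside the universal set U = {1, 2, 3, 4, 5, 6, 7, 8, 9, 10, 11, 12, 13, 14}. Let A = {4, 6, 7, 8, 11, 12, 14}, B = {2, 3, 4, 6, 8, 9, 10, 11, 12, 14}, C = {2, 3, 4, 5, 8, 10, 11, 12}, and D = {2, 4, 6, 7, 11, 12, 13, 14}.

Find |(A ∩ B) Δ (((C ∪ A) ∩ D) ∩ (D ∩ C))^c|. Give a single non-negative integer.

10

A ∩ B = {4, 6, 8, 11, 12, 14}
C ∪ A = {2, 3, 4, 5, 6, 7, 8, 10, 11, 12, 14}
(C ∪ A) ∩ D = {2, 4, 6, 7, 11, 12, 14}
D ∩ C = {2, 4, 11, 12}
((C ∪ A) ∩ D) ∩ (D ∩ C) = {2, 4, 11, 12}
(((C ∪ A) ∩ D) ∩ (D ∩ C))^c = {1, 3, 5, 6, 7, 8, 9, 10, 13, 14}
(A ∩ B) Δ (((C ∪ A) ∩ D) ∩ (D ∩ C))^c = {1, 3, 4, 5, 7, 9, 10, 11, 12, 13}
|(A ∩ B) Δ (((C ∪ A) ∩ D) ∩ (D ∩ C))^c| = 10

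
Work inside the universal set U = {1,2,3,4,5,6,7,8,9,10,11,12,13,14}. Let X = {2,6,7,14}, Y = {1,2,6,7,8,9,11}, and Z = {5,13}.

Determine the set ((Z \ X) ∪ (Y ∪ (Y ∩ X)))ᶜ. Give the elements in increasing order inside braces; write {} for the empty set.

Z \ X = {5,13}
Y ∩ X = {2,6,7}
Y ∪ (Y ∩ X) = {1,2,6,7,8,9,11}
(Z \ X) ∪ (Y ∪ (Y ∩ X)) = {1,2,5,6,7,8,9,11,13}
((Z \ X) ∪ (Y ∪ (Y ∩ X)))ᶜ = {3,4,10,12,14}

{3,4,10,12,14}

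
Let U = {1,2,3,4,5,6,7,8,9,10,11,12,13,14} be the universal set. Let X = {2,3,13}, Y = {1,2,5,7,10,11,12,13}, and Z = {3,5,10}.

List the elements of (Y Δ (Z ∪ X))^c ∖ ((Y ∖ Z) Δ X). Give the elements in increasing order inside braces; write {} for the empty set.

{2,4,5,6,8,9,10,13,14}

Z ∪ X = {2,3,5,10,13}
Y Δ (Z ∪ X) = {1,3,7,11,12}
(Y Δ (Z ∪ X))^c = {2,4,5,6,8,9,10,13,14}
Y ∖ Z = {1,2,7,11,12,13}
(Y ∖ Z) Δ X = {1,3,7,11,12}
(Y Δ (Z ∪ X))^c ∖ ((Y ∖ Z) Δ X) = {2,4,5,6,8,9,10,13,14}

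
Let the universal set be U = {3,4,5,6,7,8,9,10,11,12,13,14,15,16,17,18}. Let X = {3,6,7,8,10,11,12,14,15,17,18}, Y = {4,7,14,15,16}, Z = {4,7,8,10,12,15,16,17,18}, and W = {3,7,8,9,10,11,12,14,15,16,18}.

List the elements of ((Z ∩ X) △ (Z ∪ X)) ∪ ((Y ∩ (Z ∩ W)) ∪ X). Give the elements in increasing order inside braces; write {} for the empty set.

{3,4,6,7,8,10,11,12,14,15,16,17,18}

Z ∩ X = {7,8,10,12,15,17,18}
Z ∪ X = {3,4,6,7,8,10,11,12,14,15,16,17,18}
(Z ∩ X) △ (Z ∪ X) = {3,4,6,11,14,16}
Z ∩ W = {7,8,10,12,15,16,18}
Y ∩ (Z ∩ W) = {7,15,16}
(Y ∩ (Z ∩ W)) ∪ X = {3,6,7,8,10,11,12,14,15,16,17,18}
((Z ∩ X) △ (Z ∪ X)) ∪ ((Y ∩ (Z ∩ W)) ∪ X) = {3,4,6,7,8,10,11,12,14,15,16,17,18}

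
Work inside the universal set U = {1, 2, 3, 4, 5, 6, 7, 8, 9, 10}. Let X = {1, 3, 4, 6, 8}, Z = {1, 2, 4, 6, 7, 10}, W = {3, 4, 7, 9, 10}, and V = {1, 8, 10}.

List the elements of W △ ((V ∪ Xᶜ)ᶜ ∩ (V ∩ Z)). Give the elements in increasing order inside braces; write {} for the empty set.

Xᶜ = {2, 5, 7, 9, 10}
V ∪ Xᶜ = {1, 2, 5, 7, 8, 9, 10}
(V ∪ Xᶜ)ᶜ = {3, 4, 6}
V ∩ Z = {1, 10}
(V ∪ Xᶜ)ᶜ ∩ (V ∩ Z) = {}
W △ ((V ∪ Xᶜ)ᶜ ∩ (V ∩ Z)) = {3, 4, 7, 9, 10}

{3, 4, 7, 9, 10}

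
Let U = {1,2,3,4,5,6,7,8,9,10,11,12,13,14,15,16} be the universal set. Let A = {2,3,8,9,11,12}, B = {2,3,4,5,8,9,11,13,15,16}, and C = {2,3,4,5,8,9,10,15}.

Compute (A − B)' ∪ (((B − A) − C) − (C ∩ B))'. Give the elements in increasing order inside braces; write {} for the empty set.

{1,2,3,4,5,6,7,8,9,10,11,12,13,14,15,16}

A − B = {12}
(A − B)' = {1,2,3,4,5,6,7,8,9,10,11,13,14,15,16}
B − A = {4,5,13,15,16}
(B − A) − C = {13,16}
C ∩ B = {2,3,4,5,8,9,15}
((B − A) − C) − (C ∩ B) = {13,16}
(((B − A) − C) − (C ∩ B))' = {1,2,3,4,5,6,7,8,9,10,11,12,14,15}
(A − B)' ∪ (((B − A) − C) − (C ∩ B))' = {1,2,3,4,5,6,7,8,9,10,11,12,13,14,15,16}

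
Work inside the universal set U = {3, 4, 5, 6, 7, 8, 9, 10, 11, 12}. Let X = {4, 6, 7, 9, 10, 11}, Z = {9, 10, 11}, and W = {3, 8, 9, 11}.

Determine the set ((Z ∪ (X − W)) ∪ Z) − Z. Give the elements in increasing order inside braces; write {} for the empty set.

{4, 6, 7}

X − W = {4, 6, 7, 10}
Z ∪ (X − W) = {4, 6, 7, 9, 10, 11}
(Z ∪ (X − W)) ∪ Z = {4, 6, 7, 9, 10, 11}
((Z ∪ (X − W)) ∪ Z) − Z = {4, 6, 7}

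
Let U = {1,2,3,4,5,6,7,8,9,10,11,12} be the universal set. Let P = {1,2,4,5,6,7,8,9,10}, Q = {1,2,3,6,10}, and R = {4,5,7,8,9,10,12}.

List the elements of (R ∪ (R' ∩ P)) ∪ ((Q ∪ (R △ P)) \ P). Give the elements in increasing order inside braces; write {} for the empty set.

R' = {1,2,3,6,11}
R' ∩ P = {1,2,6}
R ∪ (R' ∩ P) = {1,2,4,5,6,7,8,9,10,12}
R △ P = {1,2,6,12}
Q ∪ (R △ P) = {1,2,3,6,10,12}
(Q ∪ (R △ P)) \ P = {3,12}
(R ∪ (R' ∩ P)) ∪ ((Q ∪ (R △ P)) \ P) = {1,2,3,4,5,6,7,8,9,10,12}

{1,2,3,4,5,6,7,8,9,10,12}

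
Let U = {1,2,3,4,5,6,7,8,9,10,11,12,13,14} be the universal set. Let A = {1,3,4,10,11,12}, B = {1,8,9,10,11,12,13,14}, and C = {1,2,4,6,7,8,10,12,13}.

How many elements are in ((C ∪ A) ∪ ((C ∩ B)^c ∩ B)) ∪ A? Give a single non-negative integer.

13

C ∪ A = {1,2,3,4,6,7,8,10,11,12,13}
C ∩ B = {1,8,10,12,13}
(C ∩ B)^c = {2,3,4,5,6,7,9,11,14}
(C ∩ B)^c ∩ B = {9,11,14}
(C ∪ A) ∪ ((C ∩ B)^c ∩ B) = {1,2,3,4,6,7,8,9,10,11,12,13,14}
((C ∪ A) ∪ ((C ∩ B)^c ∩ B)) ∪ A = {1,2,3,4,6,7,8,9,10,11,12,13,14}
|((C ∪ A) ∪ ((C ∩ B)^c ∩ B)) ∪ A| = 13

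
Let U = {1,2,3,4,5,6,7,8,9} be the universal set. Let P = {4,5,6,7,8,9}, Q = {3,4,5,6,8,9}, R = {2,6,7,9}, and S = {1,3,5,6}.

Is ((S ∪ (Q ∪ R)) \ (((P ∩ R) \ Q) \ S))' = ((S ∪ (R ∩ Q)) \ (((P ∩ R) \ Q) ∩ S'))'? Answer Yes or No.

Q ∪ R = {2,3,4,5,6,7,8,9}
S ∪ (Q ∪ R) = {1,2,3,4,5,6,7,8,9}
P ∩ R = {6,7,9}
(P ∩ R) \ Q = {7}
((P ∩ R) \ Q) \ S = {7}
(S ∪ (Q ∪ R)) \ (((P ∩ R) \ Q) \ S) = {1,2,3,4,5,6,8,9}
((S ∪ (Q ∪ R)) \ (((P ∩ R) \ Q) \ S))' = {7}
R ∩ Q = {6,9}
S ∪ (R ∩ Q) = {1,3,5,6,9}
S' = {2,4,7,8,9}
((P ∩ R) \ Q) ∩ S' = {7}
(S ∪ (R ∩ Q)) \ (((P ∩ R) \ Q) ∩ S') = {1,3,5,6,9}
((S ∪ (R ∩ Q)) \ (((P ∩ R) \ Q) ∩ S'))' = {2,4,7,8}
2 ∈ ((S ∪ (R ∩ Q)) \ (((P ∩ R) \ Q) ∩ S'))' but 2 ∉ ((S ∪ (Q ∪ R)) \ (((P ∩ R) \ Q) \ S))', so they differ.

No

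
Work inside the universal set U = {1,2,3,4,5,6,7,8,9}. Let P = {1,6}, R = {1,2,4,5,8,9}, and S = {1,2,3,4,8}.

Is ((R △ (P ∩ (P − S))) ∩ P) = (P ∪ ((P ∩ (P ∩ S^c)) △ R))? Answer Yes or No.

P − S = {6}
P ∩ (P − S) = {6}
R △ (P ∩ (P − S)) = {1,2,4,5,6,8,9}
(R △ (P ∩ (P − S))) ∩ P = {1,6}
S^c = {5,6,7,9}
P ∩ S^c = {6}
P ∩ (P ∩ S^c) = {6}
(P ∩ (P ∩ S^c)) △ R = {1,2,4,5,6,8,9}
P ∪ ((P ∩ (P ∩ S^c)) △ R) = {1,2,4,5,6,8,9}
2 ∈ P ∪ ((P ∩ (P ∩ S^c)) △ R) but 2 ∉ (R △ (P ∩ (P − S))) ∩ P, so they differ.

No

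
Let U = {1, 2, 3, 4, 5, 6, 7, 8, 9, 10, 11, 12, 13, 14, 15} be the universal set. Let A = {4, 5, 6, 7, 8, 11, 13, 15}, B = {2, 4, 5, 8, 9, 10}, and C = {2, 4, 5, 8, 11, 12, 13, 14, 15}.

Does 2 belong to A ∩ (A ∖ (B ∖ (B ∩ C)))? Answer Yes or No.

2 ∈ B and 2 ∈ C, so 2 ∈ B ∩ C
2 ∈ B and 2 ∈ (B ∩ C), so 2 ∉ B ∖ (B ∩ C)
2 ∉ A and 2 ∉ (B ∖ (B ∩ C)), so 2 ∉ A ∖ (B ∖ (B ∩ C))
2 ∉ A and 2 ∉ (A ∖ (B ∖ (B ∩ C))), so 2 ∉ A ∩ (A ∖ (B ∖ (B ∩ C)))

No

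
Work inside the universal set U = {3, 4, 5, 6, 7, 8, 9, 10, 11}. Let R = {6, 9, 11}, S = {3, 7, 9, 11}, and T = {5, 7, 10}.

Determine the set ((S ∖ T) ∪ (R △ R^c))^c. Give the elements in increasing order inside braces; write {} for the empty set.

S ∖ T = {3, 9, 11}
R^c = {3, 4, 5, 7, 8, 10}
R △ R^c = {3, 4, 5, 6, 7, 8, 9, 10, 11}
(S ∖ T) ∪ (R △ R^c) = {3, 4, 5, 6, 7, 8, 9, 10, 11}
((S ∖ T) ∪ (R △ R^c))^c = {}

{}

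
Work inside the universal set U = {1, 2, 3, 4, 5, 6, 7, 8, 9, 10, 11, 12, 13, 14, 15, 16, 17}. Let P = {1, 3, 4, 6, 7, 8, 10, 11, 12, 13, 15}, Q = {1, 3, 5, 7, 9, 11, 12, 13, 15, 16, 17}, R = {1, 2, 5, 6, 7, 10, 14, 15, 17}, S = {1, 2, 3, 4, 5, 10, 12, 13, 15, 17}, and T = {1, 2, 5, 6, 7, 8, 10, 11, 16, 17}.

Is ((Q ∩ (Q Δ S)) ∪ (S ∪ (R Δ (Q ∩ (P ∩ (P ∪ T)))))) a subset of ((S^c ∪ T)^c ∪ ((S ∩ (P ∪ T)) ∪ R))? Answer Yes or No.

Q Δ S = {2, 4, 7, 9, 10, 11, 16}
Q ∩ (Q Δ S) = {7, 9, 11, 16}
P ∪ T = {1, 2, 3, 4, 5, 6, 7, 8, 10, 11, 12, 13, 15, 16, 17}
P ∩ (P ∪ T) = {1, 3, 4, 6, 7, 8, 10, 11, 12, 13, 15}
Q ∩ (P ∩ (P ∪ T)) = {1, 3, 7, 11, 12, 13, 15}
R Δ (Q ∩ (P ∩ (P ∪ T))) = {2, 3, 5, 6, 10, 11, 12, 13, 14, 17}
S ∪ (R Δ (Q ∩ (P ∩ (P ∪ T)))) = {1, 2, 3, 4, 5, 6, 10, 11, 12, 13, 14, 15, 17}
(Q ∩ (Q Δ S)) ∪ (S ∪ (R Δ (Q ∩ (P ∩ (P ∪ T))))) = {1, 2, 3, 4, 5, 6, 7, 9, 10, 11, 12, 13, 14, 15, 16, 17}
S^c = {6, 7, 8, 9, 11, 14, 16}
S^c ∪ T = {1, 2, 5, 6, 7, 8, 9, 10, 11, 14, 16, 17}
(S^c ∪ T)^c = {3, 4, 12, 13, 15}
S ∩ (P ∪ T) = {1, 2, 3, 4, 5, 10, 12, 13, 15, 17}
(S ∩ (P ∪ T)) ∪ R = {1, 2, 3, 4, 5, 6, 7, 10, 12, 13, 14, 15, 17}
(S^c ∪ T)^c ∪ ((S ∩ (P ∪ T)) ∪ R) = {1, 2, 3, 4, 5, 6, 7, 10, 12, 13, 14, 15, 17}
9 ∈ (Q ∩ (Q Δ S)) ∪ (S ∪ (R Δ (Q ∩ (P ∩ (P ∪ T))))) but 9 ∉ (S^c ∪ T)^c ∪ ((S ∩ (P ∪ T)) ∪ R), so the inclusion fails.

No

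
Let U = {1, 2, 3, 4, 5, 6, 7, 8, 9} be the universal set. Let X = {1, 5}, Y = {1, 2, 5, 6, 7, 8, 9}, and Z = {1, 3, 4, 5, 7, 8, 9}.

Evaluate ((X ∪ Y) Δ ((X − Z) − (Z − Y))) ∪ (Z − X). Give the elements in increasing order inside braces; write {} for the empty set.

{1, 2, 3, 4, 5, 6, 7, 8, 9}

X ∪ Y = {1, 2, 5, 6, 7, 8, 9}
X − Z = {}
Z − Y = {3, 4}
(X − Z) − (Z − Y) = {}
(X ∪ Y) Δ ((X − Z) − (Z − Y)) = {1, 2, 5, 6, 7, 8, 9}
Z − X = {3, 4, 7, 8, 9}
((X ∪ Y) Δ ((X − Z) − (Z − Y))) ∪ (Z − X) = {1, 2, 3, 4, 5, 6, 7, 8, 9}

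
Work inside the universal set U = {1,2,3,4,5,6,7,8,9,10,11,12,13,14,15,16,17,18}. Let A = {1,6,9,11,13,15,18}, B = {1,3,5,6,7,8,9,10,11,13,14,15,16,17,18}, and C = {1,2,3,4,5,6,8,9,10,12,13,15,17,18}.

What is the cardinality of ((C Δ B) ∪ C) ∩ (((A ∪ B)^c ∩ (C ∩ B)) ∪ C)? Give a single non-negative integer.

14

C Δ B = {2,4,7,11,12,14,16}
(C Δ B) ∪ C = {1,2,3,4,5,6,7,8,9,10,11,12,13,14,15,16,17,18}
A ∪ B = {1,3,5,6,7,8,9,10,11,13,14,15,16,17,18}
(A ∪ B)^c = {2,4,12}
C ∩ B = {1,3,5,6,8,9,10,13,15,17,18}
(A ∪ B)^c ∩ (C ∩ B) = {}
((A ∪ B)^c ∩ (C ∩ B)) ∪ C = {1,2,3,4,5,6,8,9,10,12,13,15,17,18}
((C Δ B) ∪ C) ∩ (((A ∪ B)^c ∩ (C ∩ B)) ∪ C) = {1,2,3,4,5,6,8,9,10,12,13,15,17,18}
|((C Δ B) ∪ C) ∩ (((A ∪ B)^c ∩ (C ∩ B)) ∪ C)| = 14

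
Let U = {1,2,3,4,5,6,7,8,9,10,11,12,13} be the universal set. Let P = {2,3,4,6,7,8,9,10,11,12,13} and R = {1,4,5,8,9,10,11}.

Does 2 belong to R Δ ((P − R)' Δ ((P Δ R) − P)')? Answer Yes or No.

Yes

2 ∈ P and 2 ∉ R, so 2 ∈ P − R
2 ∉ (P − R)' since 2 ∈ (P − R)
2 ∈ P and 2 ∉ R, so 2 ∈ P Δ R
2 ∈ (P Δ R) and 2 ∈ P, so 2 ∉ (P Δ R) − P
2 ∈ ((P Δ R) − P)' since 2 ∉ ((P Δ R) − P)
2 ∉ (P − R)' and 2 ∈ ((P Δ R) − P)', so 2 ∈ (P − R)' Δ ((P Δ R) − P)'
2 ∉ R and 2 ∈ ((P − R)' Δ ((P Δ R) − P)'), so 2 ∈ R Δ ((P − R)' Δ ((P Δ R) − P)')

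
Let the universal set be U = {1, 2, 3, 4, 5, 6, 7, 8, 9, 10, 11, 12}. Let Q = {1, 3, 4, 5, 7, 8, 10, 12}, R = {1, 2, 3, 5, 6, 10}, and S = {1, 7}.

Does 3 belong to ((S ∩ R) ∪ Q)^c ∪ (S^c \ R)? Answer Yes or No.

No

3 ∉ S and 3 ∈ R, so 3 ∉ S ∩ R
3 ∉ (S ∩ R) and 3 ∈ Q, so 3 ∈ (S ∩ R) ∪ Q
3 ∉ ((S ∩ R) ∪ Q)^c since 3 ∈ ((S ∩ R) ∪ Q)
3 ∉ S, so 3 ∈ S^c
3 ∈ S^c and 3 ∈ R, so 3 ∉ S^c \ R
3 ∉ ((S ∩ R) ∪ Q)^c and 3 ∉ (S^c \ R), so 3 ∉ ((S ∩ R) ∪ Q)^c ∪ (S^c \ R)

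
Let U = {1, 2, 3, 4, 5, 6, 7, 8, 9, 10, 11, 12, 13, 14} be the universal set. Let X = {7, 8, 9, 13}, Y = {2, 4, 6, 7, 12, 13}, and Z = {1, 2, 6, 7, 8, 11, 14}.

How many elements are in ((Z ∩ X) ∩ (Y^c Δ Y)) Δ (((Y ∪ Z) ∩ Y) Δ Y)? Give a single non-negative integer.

Z ∩ X = {7, 8}
Y^c = {1, 3, 5, 8, 9, 10, 11, 14}
Y^c Δ Y = {1, 2, 3, 4, 5, 6, 7, 8, 9, 10, 11, 12, 13, 14}
(Z ∩ X) ∩ (Y^c Δ Y) = {7, 8}
Y ∪ Z = {1, 2, 4, 6, 7, 8, 11, 12, 13, 14}
(Y ∪ Z) ∩ Y = {2, 4, 6, 7, 12, 13}
((Y ∪ Z) ∩ Y) Δ Y = {}
((Z ∩ X) ∩ (Y^c Δ Y)) Δ (((Y ∪ Z) ∩ Y) Δ Y) = {7, 8}
|((Z ∩ X) ∩ (Y^c Δ Y)) Δ (((Y ∪ Z) ∩ Y) Δ Y)| = 2

2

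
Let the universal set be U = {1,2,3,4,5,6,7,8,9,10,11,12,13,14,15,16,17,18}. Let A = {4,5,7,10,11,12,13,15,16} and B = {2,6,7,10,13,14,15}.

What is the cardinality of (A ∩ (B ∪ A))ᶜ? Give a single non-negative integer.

B ∪ A = {2,4,5,6,7,10,11,12,13,14,15,16}
A ∩ (B ∪ A) = {4,5,7,10,11,12,13,15,16}
(A ∩ (B ∪ A))ᶜ = {1,2,3,6,8,9,14,17,18}
|(A ∩ (B ∪ A))ᶜ| = 9

9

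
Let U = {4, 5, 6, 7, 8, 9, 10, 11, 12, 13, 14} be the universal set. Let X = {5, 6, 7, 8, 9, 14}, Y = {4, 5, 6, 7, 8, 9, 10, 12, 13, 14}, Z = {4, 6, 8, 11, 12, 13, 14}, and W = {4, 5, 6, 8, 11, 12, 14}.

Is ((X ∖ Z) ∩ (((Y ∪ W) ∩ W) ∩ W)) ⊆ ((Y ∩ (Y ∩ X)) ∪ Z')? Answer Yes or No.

Yes

X ∖ Z = {5, 7, 9}
Y ∪ W = {4, 5, 6, 7, 8, 9, 10, 11, 12, 13, 14}
(Y ∪ W) ∩ W = {4, 5, 6, 8, 11, 12, 14}
((Y ∪ W) ∩ W) ∩ W = {4, 5, 6, 8, 11, 12, 14}
(X ∖ Z) ∩ (((Y ∪ W) ∩ W) ∩ W) = {5}
Y ∩ X = {5, 6, 7, 8, 9, 14}
Y ∩ (Y ∩ X) = {5, 6, 7, 8, 9, 14}
Z' = {5, 7, 9, 10}
(Y ∩ (Y ∩ X)) ∪ Z' = {5, 6, 7, 8, 9, 10, 14}
Every element of {5} is in {5, 6, 7, 8, 9, 10, 14}, so (X ∖ Z) ∩ (((Y ∪ W) ∩ W) ∩ W) ⊆ (Y ∩ (Y ∩ X)) ∪ Z'.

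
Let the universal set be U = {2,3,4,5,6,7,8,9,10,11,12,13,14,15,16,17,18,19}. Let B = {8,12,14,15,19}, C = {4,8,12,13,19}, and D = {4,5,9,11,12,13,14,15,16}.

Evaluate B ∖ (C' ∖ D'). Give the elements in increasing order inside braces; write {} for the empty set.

C' = {2,3,5,6,7,9,10,11,14,15,16,17,18}
D' = {2,3,6,7,8,10,17,18,19}
C' ∖ D' = {5,9,11,14,15,16}
B ∖ (C' ∖ D') = {8,12,19}

{8,12,19}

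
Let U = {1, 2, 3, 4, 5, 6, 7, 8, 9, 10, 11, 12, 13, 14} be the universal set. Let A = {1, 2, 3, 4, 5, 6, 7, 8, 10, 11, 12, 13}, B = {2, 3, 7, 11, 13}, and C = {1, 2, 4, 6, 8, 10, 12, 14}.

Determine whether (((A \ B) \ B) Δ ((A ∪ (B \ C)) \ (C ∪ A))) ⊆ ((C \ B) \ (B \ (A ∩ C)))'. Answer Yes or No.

A \ B = {1, 4, 5, 6, 8, 10, 12}
(A \ B) \ B = {1, 4, 5, 6, 8, 10, 12}
B \ C = {3, 7, 11, 13}
A ∪ (B \ C) = {1, 2, 3, 4, 5, 6, 7, 8, 10, 11, 12, 13}
C ∪ A = {1, 2, 3, 4, 5, 6, 7, 8, 10, 11, 12, 13, 14}
(A ∪ (B \ C)) \ (C ∪ A) = {}
((A \ B) \ B) Δ ((A ∪ (B \ C)) \ (C ∪ A)) = {1, 4, 5, 6, 8, 10, 12}
C \ B = {1, 4, 6, 8, 10, 12, 14}
A ∩ C = {1, 2, 4, 6, 8, 10, 12}
B \ (A ∩ C) = {3, 7, 11, 13}
(C \ B) \ (B \ (A ∩ C)) = {1, 4, 6, 8, 10, 12, 14}
((C \ B) \ (B \ (A ∩ C)))' = {2, 3, 5, 7, 9, 11, 13}
1 ∈ ((A \ B) \ B) Δ ((A ∪ (B \ C)) \ (C ∪ A)) but 1 ∉ ((C \ B) \ (B \ (A ∩ C)))', so the inclusion fails.

No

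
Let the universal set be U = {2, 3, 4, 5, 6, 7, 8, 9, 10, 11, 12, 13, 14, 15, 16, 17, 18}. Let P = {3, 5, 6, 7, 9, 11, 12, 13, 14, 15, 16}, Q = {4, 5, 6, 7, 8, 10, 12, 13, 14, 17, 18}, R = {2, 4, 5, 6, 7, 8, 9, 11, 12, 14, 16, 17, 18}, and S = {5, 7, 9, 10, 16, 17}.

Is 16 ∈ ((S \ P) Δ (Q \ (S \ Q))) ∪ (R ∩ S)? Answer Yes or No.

16 ∈ S and 16 ∈ P, so 16 ∉ S \ P
16 ∈ S and 16 ∉ Q, so 16 ∈ S \ Q
16 ∉ Q and 16 ∈ (S \ Q), so 16 ∉ Q \ (S \ Q)
16 ∉ (S \ P) and 16 ∉ (Q \ (S \ Q)), so 16 ∉ (S \ P) Δ (Q \ (S \ Q))
16 ∈ R and 16 ∈ S, so 16 ∈ R ∩ S
16 ∉ ((S \ P) Δ (Q \ (S \ Q))) and 16 ∈ (R ∩ S), so 16 ∈ ((S \ P) Δ (Q \ (S \ Q))) ∪ (R ∩ S)

Yes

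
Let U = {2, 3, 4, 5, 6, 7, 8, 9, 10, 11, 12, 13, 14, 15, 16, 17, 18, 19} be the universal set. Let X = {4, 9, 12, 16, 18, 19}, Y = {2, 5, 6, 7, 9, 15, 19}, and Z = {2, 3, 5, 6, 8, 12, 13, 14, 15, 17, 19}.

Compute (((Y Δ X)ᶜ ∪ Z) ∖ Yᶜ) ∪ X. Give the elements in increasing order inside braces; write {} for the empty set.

Y Δ X = {2, 4, 5, 6, 7, 12, 15, 16, 18}
(Y Δ X)ᶜ = {3, 8, 9, 10, 11, 13, 14, 17, 19}
(Y Δ X)ᶜ ∪ Z = {2, 3, 5, 6, 8, 9, 10, 11, 12, 13, 14, 15, 17, 19}
Yᶜ = {3, 4, 8, 10, 11, 12, 13, 14, 16, 17, 18}
((Y Δ X)ᶜ ∪ Z) ∖ Yᶜ = {2, 5, 6, 9, 15, 19}
(((Y Δ X)ᶜ ∪ Z) ∖ Yᶜ) ∪ X = {2, 4, 5, 6, 9, 12, 15, 16, 18, 19}

{2, 4, 5, 6, 9, 12, 15, 16, 18, 19}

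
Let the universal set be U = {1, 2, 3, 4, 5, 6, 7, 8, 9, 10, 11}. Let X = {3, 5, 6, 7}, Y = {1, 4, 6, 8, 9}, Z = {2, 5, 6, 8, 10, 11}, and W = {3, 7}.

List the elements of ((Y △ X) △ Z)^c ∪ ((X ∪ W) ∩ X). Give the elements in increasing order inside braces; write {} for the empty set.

Y △ X = {1, 3, 4, 5, 7, 8, 9}
(Y △ X) △ Z = {1, 2, 3, 4, 6, 7, 9, 10, 11}
((Y △ X) △ Z)^c = {5, 8}
X ∪ W = {3, 5, 6, 7}
(X ∪ W) ∩ X = {3, 5, 6, 7}
((Y △ X) △ Z)^c ∪ ((X ∪ W) ∩ X) = {3, 5, 6, 7, 8}

{3, 5, 6, 7, 8}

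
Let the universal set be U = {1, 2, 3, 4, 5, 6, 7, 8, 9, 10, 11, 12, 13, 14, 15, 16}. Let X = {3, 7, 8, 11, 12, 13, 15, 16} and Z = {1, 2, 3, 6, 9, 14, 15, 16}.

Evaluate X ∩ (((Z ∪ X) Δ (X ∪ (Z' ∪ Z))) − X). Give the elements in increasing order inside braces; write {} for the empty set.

{}

Z ∪ X = {1, 2, 3, 6, 7, 8, 9, 11, 12, 13, 14, 15, 16}
Z' = {4, 5, 7, 8, 10, 11, 12, 13}
Z' ∪ Z = {1, 2, 3, 4, 5, 6, 7, 8, 9, 10, 11, 12, 13, 14, 15, 16}
X ∪ (Z' ∪ Z) = {1, 2, 3, 4, 5, 6, 7, 8, 9, 10, 11, 12, 13, 14, 15, 16}
(Z ∪ X) Δ (X ∪ (Z' ∪ Z)) = {4, 5, 10}
((Z ∪ X) Δ (X ∪ (Z' ∪ Z))) − X = {4, 5, 10}
X ∩ (((Z ∪ X) Δ (X ∪ (Z' ∪ Z))) − X) = {}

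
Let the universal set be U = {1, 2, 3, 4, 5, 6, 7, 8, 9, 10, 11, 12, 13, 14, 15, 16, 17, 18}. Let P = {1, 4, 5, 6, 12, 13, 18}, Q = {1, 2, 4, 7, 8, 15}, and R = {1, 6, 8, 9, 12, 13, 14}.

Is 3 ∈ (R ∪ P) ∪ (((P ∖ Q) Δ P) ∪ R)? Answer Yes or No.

3 ∉ R and 3 ∉ P, so 3 ∉ R ∪ P
3 ∉ P and 3 ∉ Q, so 3 ∉ P ∖ Q
3 ∉ (P ∖ Q) and 3 ∉ P, so 3 ∉ (P ∖ Q) Δ P
3 ∉ ((P ∖ Q) Δ P) and 3 ∉ R, so 3 ∉ ((P ∖ Q) Δ P) ∪ R
3 ∉ (R ∪ P) and 3 ∉ (((P ∖ Q) Δ P) ∪ R), so 3 ∉ (R ∪ P) ∪ (((P ∖ Q) Δ P) ∪ R)

No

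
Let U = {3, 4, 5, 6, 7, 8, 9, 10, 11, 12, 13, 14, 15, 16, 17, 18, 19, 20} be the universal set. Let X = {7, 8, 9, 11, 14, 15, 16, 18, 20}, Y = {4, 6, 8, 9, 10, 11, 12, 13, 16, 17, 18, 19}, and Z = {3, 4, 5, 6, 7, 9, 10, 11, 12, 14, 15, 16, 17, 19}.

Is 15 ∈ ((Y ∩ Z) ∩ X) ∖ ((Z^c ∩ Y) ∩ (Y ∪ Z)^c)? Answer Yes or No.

No

15 ∉ Y and 15 ∈ Z, so 15 ∉ Y ∩ Z
15 ∉ (Y ∩ Z) and 15 ∈ X, so 15 ∉ (Y ∩ Z) ∩ X
15 ∈ Z, so 15 ∉ Z^c
15 ∉ Z^c and 15 ∉ Y, so 15 ∉ Z^c ∩ Y
15 ∉ Y and 15 ∈ Z, so 15 ∈ Y ∪ Z
15 ∉ (Y ∪ Z)^c since 15 ∈ (Y ∪ Z)
15 ∉ (Z^c ∩ Y) and 15 ∉ (Y ∪ Z)^c, so 15 ∉ (Z^c ∩ Y) ∩ (Y ∪ Z)^c
15 ∉ ((Y ∩ Z) ∩ X) and 15 ∉ ((Z^c ∩ Y) ∩ (Y ∪ Z)^c), so 15 ∉ ((Y ∩ Z) ∩ X) ∖ ((Z^c ∩ Y) ∩ (Y ∪ Z)^c)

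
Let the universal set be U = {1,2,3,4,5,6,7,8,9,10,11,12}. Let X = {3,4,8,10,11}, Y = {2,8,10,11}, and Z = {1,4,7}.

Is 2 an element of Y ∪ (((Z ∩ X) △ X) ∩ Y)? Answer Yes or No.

Yes

2 ∉ Z and 2 ∉ X, so 2 ∉ Z ∩ X
2 ∉ (Z ∩ X) and 2 ∉ X, so 2 ∉ (Z ∩ X) △ X
2 ∉ ((Z ∩ X) △ X) and 2 ∈ Y, so 2 ∉ ((Z ∩ X) △ X) ∩ Y
2 ∈ Y and 2 ∉ (((Z ∩ X) △ X) ∩ Y), so 2 ∈ Y ∪ (((Z ∩ X) △ X) ∩ Y)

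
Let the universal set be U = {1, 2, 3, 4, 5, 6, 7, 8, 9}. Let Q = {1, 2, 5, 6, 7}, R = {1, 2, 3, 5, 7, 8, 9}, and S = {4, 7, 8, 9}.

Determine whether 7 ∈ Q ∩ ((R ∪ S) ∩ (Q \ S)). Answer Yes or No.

7 ∈ R and 7 ∈ S, so 7 ∈ R ∪ S
7 ∈ Q and 7 ∈ S, so 7 ∉ Q \ S
7 ∈ (R ∪ S) and 7 ∉ (Q \ S), so 7 ∉ (R ∪ S) ∩ (Q \ S)
7 ∈ Q and 7 ∉ ((R ∪ S) ∩ (Q \ S)), so 7 ∉ Q ∩ ((R ∪ S) ∩ (Q \ S))

No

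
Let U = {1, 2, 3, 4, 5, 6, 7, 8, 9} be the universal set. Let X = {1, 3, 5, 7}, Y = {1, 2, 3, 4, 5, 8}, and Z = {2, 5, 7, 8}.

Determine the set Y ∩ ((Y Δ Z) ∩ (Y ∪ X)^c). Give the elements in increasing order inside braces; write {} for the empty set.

Y Δ Z = {1, 3, 4, 7}
Y ∪ X = {1, 2, 3, 4, 5, 7, 8}
(Y ∪ X)^c = {6, 9}
(Y Δ Z) ∩ (Y ∪ X)^c = {}
Y ∩ ((Y Δ Z) ∩ (Y ∪ X)^c) = {}

{}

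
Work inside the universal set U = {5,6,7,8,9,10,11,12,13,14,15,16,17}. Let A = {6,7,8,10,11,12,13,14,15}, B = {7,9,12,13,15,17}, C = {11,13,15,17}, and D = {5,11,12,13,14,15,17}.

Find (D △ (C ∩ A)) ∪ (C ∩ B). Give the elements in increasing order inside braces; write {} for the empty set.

{5,12,13,14,15,17}

C ∩ A = {11,13,15}
D △ (C ∩ A) = {5,12,14,17}
C ∩ B = {13,15,17}
(D △ (C ∩ A)) ∪ (C ∩ B) = {5,12,13,14,15,17}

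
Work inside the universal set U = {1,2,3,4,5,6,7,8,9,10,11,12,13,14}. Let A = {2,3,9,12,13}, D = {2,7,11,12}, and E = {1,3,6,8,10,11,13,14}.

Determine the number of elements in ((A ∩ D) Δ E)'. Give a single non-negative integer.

4

A ∩ D = {2,12}
(A ∩ D) Δ E = {1,2,3,6,8,10,11,12,13,14}
((A ∩ D) Δ E)' = {4,5,7,9}
|((A ∩ D) Δ E)'| = 4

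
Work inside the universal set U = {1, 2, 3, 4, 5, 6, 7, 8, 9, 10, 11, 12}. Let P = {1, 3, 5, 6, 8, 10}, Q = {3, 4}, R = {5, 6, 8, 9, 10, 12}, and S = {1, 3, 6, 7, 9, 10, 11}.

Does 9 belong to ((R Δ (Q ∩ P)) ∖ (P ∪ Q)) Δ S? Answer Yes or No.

9 ∉ Q and 9 ∉ P, so 9 ∉ Q ∩ P
9 ∈ R and 9 ∉ (Q ∩ P), so 9 ∈ R Δ (Q ∩ P)
9 ∉ P and 9 ∉ Q, so 9 ∉ P ∪ Q
9 ∈ (R Δ (Q ∩ P)) and 9 ∉ (P ∪ Q), so 9 ∈ (R Δ (Q ∩ P)) ∖ (P ∪ Q)
9 ∈ ((R Δ (Q ∩ P)) ∖ (P ∪ Q)) and 9 ∈ S, so 9 ∉ ((R Δ (Q ∩ P)) ∖ (P ∪ Q)) Δ S

No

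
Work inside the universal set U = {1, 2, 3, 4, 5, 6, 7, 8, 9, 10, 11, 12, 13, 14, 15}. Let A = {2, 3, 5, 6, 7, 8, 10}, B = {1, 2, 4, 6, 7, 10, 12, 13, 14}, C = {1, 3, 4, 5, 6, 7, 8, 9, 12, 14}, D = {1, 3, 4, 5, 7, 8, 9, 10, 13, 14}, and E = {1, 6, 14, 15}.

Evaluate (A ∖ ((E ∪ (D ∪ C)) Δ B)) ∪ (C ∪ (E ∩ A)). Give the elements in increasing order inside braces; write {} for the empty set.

{1, 3, 4, 5, 6, 7, 8, 9, 10, 12, 14}

D ∪ C = {1, 3, 4, 5, 6, 7, 8, 9, 10, 12, 13, 14}
E ∪ (D ∪ C) = {1, 3, 4, 5, 6, 7, 8, 9, 10, 12, 13, 14, 15}
(E ∪ (D ∪ C)) Δ B = {2, 3, 5, 8, 9, 15}
A ∖ ((E ∪ (D ∪ C)) Δ B) = {6, 7, 10}
E ∩ A = {6}
C ∪ (E ∩ A) = {1, 3, 4, 5, 6, 7, 8, 9, 12, 14}
(A ∖ ((E ∪ (D ∪ C)) Δ B)) ∪ (C ∪ (E ∩ A)) = {1, 3, 4, 5, 6, 7, 8, 9, 10, 12, 14}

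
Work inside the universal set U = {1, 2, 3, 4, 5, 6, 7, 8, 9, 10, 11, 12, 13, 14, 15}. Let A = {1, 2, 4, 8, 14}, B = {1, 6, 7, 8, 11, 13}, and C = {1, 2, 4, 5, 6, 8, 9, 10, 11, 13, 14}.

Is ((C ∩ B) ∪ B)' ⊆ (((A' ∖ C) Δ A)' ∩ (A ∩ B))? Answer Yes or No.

C ∩ B = {1, 6, 8, 11, 13}
(C ∩ B) ∪ B = {1, 6, 7, 8, 11, 13}
((C ∩ B) ∪ B)' = {2, 3, 4, 5, 9, 10, 12, 14, 15}
A' = {3, 5, 6, 7, 9, 10, 11, 12, 13, 15}
A' ∖ C = {3, 7, 12, 15}
(A' ∖ C) Δ A = {1, 2, 3, 4, 7, 8, 12, 14, 15}
((A' ∖ C) Δ A)' = {5, 6, 9, 10, 11, 13}
A ∩ B = {1, 8}
((A' ∖ C) Δ A)' ∩ (A ∩ B) = {}
2 ∈ ((C ∩ B) ∪ B)' but 2 ∉ ((A' ∖ C) Δ A)' ∩ (A ∩ B), so the inclusion fails.

No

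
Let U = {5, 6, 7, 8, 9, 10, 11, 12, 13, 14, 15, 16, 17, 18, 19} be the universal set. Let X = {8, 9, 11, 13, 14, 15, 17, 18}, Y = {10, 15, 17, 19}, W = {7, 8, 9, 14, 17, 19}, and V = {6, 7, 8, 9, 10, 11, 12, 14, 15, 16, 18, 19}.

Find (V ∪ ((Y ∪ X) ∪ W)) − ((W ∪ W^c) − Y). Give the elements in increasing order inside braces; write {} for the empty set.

Y ∪ X = {8, 9, 10, 11, 13, 14, 15, 17, 18, 19}
(Y ∪ X) ∪ W = {7, 8, 9, 10, 11, 13, 14, 15, 17, 18, 19}
V ∪ ((Y ∪ X) ∪ W) = {6, 7, 8, 9, 10, 11, 12, 13, 14, 15, 16, 17, 18, 19}
W^c = {5, 6, 10, 11, 12, 13, 15, 16, 18}
W ∪ W^c = {5, 6, 7, 8, 9, 10, 11, 12, 13, 14, 15, 16, 17, 18, 19}
(W ∪ W^c) − Y = {5, 6, 7, 8, 9, 11, 12, 13, 14, 16, 18}
(V ∪ ((Y ∪ X) ∪ W)) − ((W ∪ W^c) − Y) = {10, 15, 17, 19}

{10, 15, 17, 19}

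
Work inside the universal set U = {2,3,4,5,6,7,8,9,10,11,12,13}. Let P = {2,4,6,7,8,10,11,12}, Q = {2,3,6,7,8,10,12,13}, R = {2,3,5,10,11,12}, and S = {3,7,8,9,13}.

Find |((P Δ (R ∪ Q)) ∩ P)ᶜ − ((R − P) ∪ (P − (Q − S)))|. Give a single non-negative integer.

6

R ∪ Q = {2,3,5,6,7,8,10,11,12,13}
P Δ (R ∪ Q) = {3,4,5,13}
(P Δ (R ∪ Q)) ∩ P = {4}
((P Δ (R ∪ Q)) ∩ P)ᶜ = {2,3,5,6,7,8,9,10,11,12,13}
R − P = {3,5}
Q − S = {2,6,10,12}
P − (Q − S) = {4,7,8,11}
(R − P) ∪ (P − (Q − S)) = {3,4,5,7,8,11}
((P Δ (R ∪ Q)) ∩ P)ᶜ − ((R − P) ∪ (P − (Q − S))) = {2,6,9,10,12,13}
|((P Δ (R ∪ Q)) ∩ P)ᶜ − ((R − P) ∪ (P − (Q − S)))| = 6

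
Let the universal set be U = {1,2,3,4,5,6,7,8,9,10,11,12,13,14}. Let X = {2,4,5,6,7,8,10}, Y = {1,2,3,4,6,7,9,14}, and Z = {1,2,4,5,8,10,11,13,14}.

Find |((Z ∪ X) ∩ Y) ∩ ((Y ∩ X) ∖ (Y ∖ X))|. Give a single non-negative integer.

Z ∪ X = {1,2,4,5,6,7,8,10,11,13,14}
(Z ∪ X) ∩ Y = {1,2,4,6,7,14}
Y ∩ X = {2,4,6,7}
Y ∖ X = {1,3,9,14}
(Y ∩ X) ∖ (Y ∖ X) = {2,4,6,7}
((Z ∪ X) ∩ Y) ∩ ((Y ∩ X) ∖ (Y ∖ X)) = {2,4,6,7}
|((Z ∪ X) ∩ Y) ∩ ((Y ∩ X) ∖ (Y ∖ X))| = 4

4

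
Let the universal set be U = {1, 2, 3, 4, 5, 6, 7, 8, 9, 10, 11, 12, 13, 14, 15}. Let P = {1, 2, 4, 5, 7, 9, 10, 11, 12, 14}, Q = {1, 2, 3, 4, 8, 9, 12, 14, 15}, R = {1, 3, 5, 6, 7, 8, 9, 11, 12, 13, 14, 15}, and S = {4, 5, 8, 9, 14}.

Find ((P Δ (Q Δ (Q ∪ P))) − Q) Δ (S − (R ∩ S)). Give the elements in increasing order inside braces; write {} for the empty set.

{4}

Q ∪ P = {1, 2, 3, 4, 5, 7, 8, 9, 10, 11, 12, 14, 15}
Q Δ (Q ∪ P) = {5, 7, 10, 11}
P Δ (Q Δ (Q ∪ P)) = {1, 2, 4, 9, 12, 14}
(P Δ (Q Δ (Q ∪ P))) − Q = {}
R ∩ S = {5, 8, 9, 14}
S − (R ∩ S) = {4}
((P Δ (Q Δ (Q ∪ P))) − Q) Δ (S − (R ∩ S)) = {4}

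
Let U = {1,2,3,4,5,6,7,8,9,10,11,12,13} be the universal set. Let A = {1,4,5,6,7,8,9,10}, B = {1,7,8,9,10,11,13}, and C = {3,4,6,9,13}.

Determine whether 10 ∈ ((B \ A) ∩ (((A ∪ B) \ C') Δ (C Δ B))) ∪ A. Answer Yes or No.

Yes

10 ∈ B and 10 ∈ A, so 10 ∉ B \ A
10 ∈ A and 10 ∈ B, so 10 ∈ A ∪ B
10 ∉ C, so 10 ∈ C'
10 ∈ (A ∪ B) and 10 ∈ C', so 10 ∉ (A ∪ B) \ C'
10 ∉ C and 10 ∈ B, so 10 ∈ C Δ B
10 ∉ ((A ∪ B) \ C') and 10 ∈ (C Δ B), so 10 ∈ ((A ∪ B) \ C') Δ (C Δ B)
10 ∉ (B \ A) and 10 ∈ (((A ∪ B) \ C') Δ (C Δ B)), so 10 ∉ (B \ A) ∩ (((A ∪ B) \ C') Δ (C Δ B))
10 ∉ ((B \ A) ∩ (((A ∪ B) \ C') Δ (C Δ B))) and 10 ∈ A, so 10 ∈ ((B \ A) ∩ (((A ∪ B) \ C') Δ (C Δ B))) ∪ A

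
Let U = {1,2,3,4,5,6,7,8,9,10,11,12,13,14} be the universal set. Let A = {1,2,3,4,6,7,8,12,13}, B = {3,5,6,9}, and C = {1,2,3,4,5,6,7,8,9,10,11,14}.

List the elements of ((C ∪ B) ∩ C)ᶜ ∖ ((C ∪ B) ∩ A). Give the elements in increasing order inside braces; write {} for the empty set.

{12,13}

C ∪ B = {1,2,3,4,5,6,7,8,9,10,11,14}
(C ∪ B) ∩ C = {1,2,3,4,5,6,7,8,9,10,11,14}
((C ∪ B) ∩ C)ᶜ = {12,13}
(C ∪ B) ∩ A = {1,2,3,4,6,7,8}
((C ∪ B) ∩ C)ᶜ ∖ ((C ∪ B) ∩ A) = {12,13}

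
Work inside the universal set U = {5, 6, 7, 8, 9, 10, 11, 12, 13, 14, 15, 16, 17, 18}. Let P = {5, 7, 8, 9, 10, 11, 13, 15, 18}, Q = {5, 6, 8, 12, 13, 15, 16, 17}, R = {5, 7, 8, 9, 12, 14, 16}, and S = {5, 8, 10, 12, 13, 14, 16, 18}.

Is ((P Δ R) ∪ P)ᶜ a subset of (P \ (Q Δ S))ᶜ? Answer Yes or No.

Yes

P Δ R = {10, 11, 12, 13, 14, 15, 16, 18}
(P Δ R) ∪ P = {5, 7, 8, 9, 10, 11, 12, 13, 14, 15, 16, 18}
((P Δ R) ∪ P)ᶜ = {6, 17}
Q Δ S = {6, 10, 14, 15, 17, 18}
P \ (Q Δ S) = {5, 7, 8, 9, 11, 13}
(P \ (Q Δ S))ᶜ = {6, 10, 12, 14, 15, 16, 17, 18}
Every element of {6, 17} is in {6, 10, 12, 14, 15, 16, 17, 18}, so ((P Δ R) ∪ P)ᶜ ⊆ (P \ (Q Δ S))ᶜ.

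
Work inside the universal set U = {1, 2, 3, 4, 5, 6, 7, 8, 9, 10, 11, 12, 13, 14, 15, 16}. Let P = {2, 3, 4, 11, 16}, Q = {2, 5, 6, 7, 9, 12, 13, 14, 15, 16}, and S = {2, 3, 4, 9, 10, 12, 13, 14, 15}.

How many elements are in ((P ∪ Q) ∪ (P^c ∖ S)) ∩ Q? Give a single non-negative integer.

10

P ∪ Q = {2, 3, 4, 5, 6, 7, 9, 11, 12, 13, 14, 15, 16}
P^c = {1, 5, 6, 7, 8, 9, 10, 12, 13, 14, 15}
P^c ∖ S = {1, 5, 6, 7, 8}
(P ∪ Q) ∪ (P^c ∖ S) = {1, 2, 3, 4, 5, 6, 7, 8, 9, 11, 12, 13, 14, 15, 16}
((P ∪ Q) ∪ (P^c ∖ S)) ∩ Q = {2, 5, 6, 7, 9, 12, 13, 14, 15, 16}
|((P ∪ Q) ∪ (P^c ∖ S)) ∩ Q| = 10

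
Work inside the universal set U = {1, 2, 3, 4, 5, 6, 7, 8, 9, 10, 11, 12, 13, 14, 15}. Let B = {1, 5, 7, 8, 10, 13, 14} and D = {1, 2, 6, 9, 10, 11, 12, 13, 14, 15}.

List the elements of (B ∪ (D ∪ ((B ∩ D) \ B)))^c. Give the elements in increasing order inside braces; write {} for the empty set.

{3, 4}

B ∩ D = {1, 10, 13, 14}
(B ∩ D) \ B = {}
D ∪ ((B ∩ D) \ B) = {1, 2, 6, 9, 10, 11, 12, 13, 14, 15}
B ∪ (D ∪ ((B ∩ D) \ B)) = {1, 2, 5, 6, 7, 8, 9, 10, 11, 12, 13, 14, 15}
(B ∪ (D ∪ ((B ∩ D) \ B)))^c = {3, 4}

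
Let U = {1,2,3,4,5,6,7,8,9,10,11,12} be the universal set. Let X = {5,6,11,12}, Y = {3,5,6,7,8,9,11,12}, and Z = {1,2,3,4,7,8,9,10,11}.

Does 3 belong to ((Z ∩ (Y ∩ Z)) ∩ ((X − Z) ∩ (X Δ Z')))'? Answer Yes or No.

Yes

3 ∈ Y and 3 ∈ Z, so 3 ∈ Y ∩ Z
3 ∈ Z and 3 ∈ (Y ∩ Z), so 3 ∈ Z ∩ (Y ∩ Z)
3 ∉ X and 3 ∈ Z, so 3 ∉ X − Z
3 ∈ Z, so 3 ∉ Z'
3 ∉ X and 3 ∉ Z', so 3 ∉ X Δ Z'
3 ∉ (X − Z) and 3 ∉ (X Δ Z'), so 3 ∉ (X − Z) ∩ (X Δ Z')
3 ∈ (Z ∩ (Y ∩ Z)) and 3 ∉ ((X − Z) ∩ (X Δ Z')), so 3 ∉ (Z ∩ (Y ∩ Z)) ∩ ((X − Z) ∩ (X Δ Z'))
3 ∈ ((Z ∩ (Y ∩ Z)) ∩ ((X − Z) ∩ (X Δ Z')))' since 3 ∉ ((Z ∩ (Y ∩ Z)) ∩ ((X − Z) ∩ (X Δ Z')))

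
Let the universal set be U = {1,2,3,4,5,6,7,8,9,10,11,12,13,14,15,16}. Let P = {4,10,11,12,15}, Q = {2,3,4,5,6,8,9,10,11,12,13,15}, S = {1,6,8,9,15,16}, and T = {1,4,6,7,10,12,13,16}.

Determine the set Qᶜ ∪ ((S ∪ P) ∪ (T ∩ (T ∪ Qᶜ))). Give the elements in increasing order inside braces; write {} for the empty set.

Qᶜ = {1,7,14,16}
S ∪ P = {1,4,6,8,9,10,11,12,15,16}
T ∪ Qᶜ = {1,4,6,7,10,12,13,14,16}
T ∩ (T ∪ Qᶜ) = {1,4,6,7,10,12,13,16}
(S ∪ P) ∪ (T ∩ (T ∪ Qᶜ)) = {1,4,6,7,8,9,10,11,12,13,15,16}
Qᶜ ∪ ((S ∪ P) ∪ (T ∩ (T ∪ Qᶜ))) = {1,4,6,7,8,9,10,11,12,13,14,15,16}

{1,4,6,7,8,9,10,11,12,13,14,15,16}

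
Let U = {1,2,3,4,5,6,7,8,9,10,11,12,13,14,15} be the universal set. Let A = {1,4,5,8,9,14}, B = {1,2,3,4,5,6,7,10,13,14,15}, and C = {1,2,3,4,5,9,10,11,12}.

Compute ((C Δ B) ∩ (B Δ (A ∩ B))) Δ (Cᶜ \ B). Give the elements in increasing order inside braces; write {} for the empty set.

{6,7,8,13,15}

C Δ B = {6,7,9,11,12,13,14,15}
A ∩ B = {1,4,5,14}
B Δ (A ∩ B) = {2,3,6,7,10,13,15}
(C Δ B) ∩ (B Δ (A ∩ B)) = {6,7,13,15}
Cᶜ = {6,7,8,13,14,15}
Cᶜ \ B = {8}
((C Δ B) ∩ (B Δ (A ∩ B))) Δ (Cᶜ \ B) = {6,7,8,13,15}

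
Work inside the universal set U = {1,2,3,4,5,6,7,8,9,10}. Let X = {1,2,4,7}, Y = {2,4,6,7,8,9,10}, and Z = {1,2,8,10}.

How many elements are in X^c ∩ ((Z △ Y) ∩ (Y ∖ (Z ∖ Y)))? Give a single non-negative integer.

X^c = {3,5,6,8,9,10}
Z △ Y = {1,4,6,7,9}
Z ∖ Y = {1}
Y ∖ (Z ∖ Y) = {2,4,6,7,8,9,10}
(Z △ Y) ∩ (Y ∖ (Z ∖ Y)) = {4,6,7,9}
X^c ∩ ((Z △ Y) ∩ (Y ∖ (Z ∖ Y))) = {6,9}
|X^c ∩ ((Z △ Y) ∩ (Y ∖ (Z ∖ Y)))| = 2

2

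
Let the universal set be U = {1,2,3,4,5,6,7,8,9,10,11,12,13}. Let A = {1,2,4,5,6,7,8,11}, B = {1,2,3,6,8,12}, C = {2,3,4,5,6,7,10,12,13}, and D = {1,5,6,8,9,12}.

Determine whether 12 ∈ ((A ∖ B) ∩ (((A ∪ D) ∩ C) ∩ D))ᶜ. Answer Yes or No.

Yes

12 ∉ A and 12 ∈ B, so 12 ∉ A ∖ B
12 ∉ A and 12 ∈ D, so 12 ∈ A ∪ D
12 ∈ (A ∪ D) and 12 ∈ C, so 12 ∈ (A ∪ D) ∩ C
12 ∈ ((A ∪ D) ∩ C) and 12 ∈ D, so 12 ∈ ((A ∪ D) ∩ C) ∩ D
12 ∉ (A ∖ B) and 12 ∈ (((A ∪ D) ∩ C) ∩ D), so 12 ∉ (A ∖ B) ∩ (((A ∪ D) ∩ C) ∩ D)
12 ∈ ((A ∖ B) ∩ (((A ∪ D) ∩ C) ∩ D))ᶜ since 12 ∉ ((A ∖ B) ∩ (((A ∪ D) ∩ C) ∩ D))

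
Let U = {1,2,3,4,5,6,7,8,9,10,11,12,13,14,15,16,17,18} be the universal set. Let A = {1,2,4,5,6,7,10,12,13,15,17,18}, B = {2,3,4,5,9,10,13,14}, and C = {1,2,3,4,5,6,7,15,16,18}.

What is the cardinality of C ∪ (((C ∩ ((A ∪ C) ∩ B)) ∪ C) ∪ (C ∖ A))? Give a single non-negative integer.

A ∪ C = {1,2,3,4,5,6,7,10,12,13,15,16,17,18}
(A ∪ C) ∩ B = {2,3,4,5,10,13}
C ∩ ((A ∪ C) ∩ B) = {2,3,4,5}
(C ∩ ((A ∪ C) ∩ B)) ∪ C = {1,2,3,4,5,6,7,15,16,18}
C ∖ A = {3,16}
((C ∩ ((A ∪ C) ∩ B)) ∪ C) ∪ (C ∖ A) = {1,2,3,4,5,6,7,15,16,18}
C ∪ (((C ∩ ((A ∪ C) ∩ B)) ∪ C) ∪ (C ∖ A)) = {1,2,3,4,5,6,7,15,16,18}
|C ∪ (((C ∩ ((A ∪ C) ∩ B)) ∪ C) ∪ (C ∖ A))| = 10

10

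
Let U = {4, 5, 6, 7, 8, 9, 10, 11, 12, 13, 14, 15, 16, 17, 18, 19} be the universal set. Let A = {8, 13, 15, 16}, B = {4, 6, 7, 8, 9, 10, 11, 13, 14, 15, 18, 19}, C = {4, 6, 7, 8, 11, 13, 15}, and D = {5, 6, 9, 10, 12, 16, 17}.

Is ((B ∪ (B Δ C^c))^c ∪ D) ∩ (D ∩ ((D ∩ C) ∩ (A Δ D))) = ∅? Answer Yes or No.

No

C^c = {5, 9, 10, 12, 14, 16, 17, 18, 19}
B Δ C^c = {4, 5, 6, 7, 8, 11, 12, 13, 15, 16, 17}
B ∪ (B Δ C^c) = {4, 5, 6, 7, 8, 9, 10, 11, 12, 13, 14, 15, 16, 17, 18, 19}
(B ∪ (B Δ C^c))^c = {}
(B ∪ (B Δ C^c))^c ∪ D = {5, 6, 9, 10, 12, 16, 17}
D ∩ C = {6}
A Δ D = {5, 6, 8, 9, 10, 12, 13, 15, 17}
(D ∩ C) ∩ (A Δ D) = {6}
D ∩ ((D ∩ C) ∩ (A Δ D)) = {6}
6 lies in both, so they are not disjoint.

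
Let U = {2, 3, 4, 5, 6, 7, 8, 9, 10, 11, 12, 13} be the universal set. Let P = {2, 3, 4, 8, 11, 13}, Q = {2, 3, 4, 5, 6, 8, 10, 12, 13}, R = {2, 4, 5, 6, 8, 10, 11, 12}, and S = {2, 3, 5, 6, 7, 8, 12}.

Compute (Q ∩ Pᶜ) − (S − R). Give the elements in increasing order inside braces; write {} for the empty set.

Pᶜ = {5, 6, 7, 9, 10, 12}
Q ∩ Pᶜ = {5, 6, 10, 12}
S − R = {3, 7}
(Q ∩ Pᶜ) − (S − R) = {5, 6, 10, 12}

{5, 6, 10, 12}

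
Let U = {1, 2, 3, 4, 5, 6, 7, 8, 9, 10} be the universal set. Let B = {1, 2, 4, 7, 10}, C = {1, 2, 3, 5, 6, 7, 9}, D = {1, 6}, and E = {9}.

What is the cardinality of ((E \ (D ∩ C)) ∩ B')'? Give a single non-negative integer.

9

D ∩ C = {1, 6}
E \ (D ∩ C) = {9}
B' = {3, 5, 6, 8, 9}
(E \ (D ∩ C)) ∩ B' = {9}
((E \ (D ∩ C)) ∩ B')' = {1, 2, 3, 4, 5, 6, 7, 8, 10}
|((E \ (D ∩ C)) ∩ B')'| = 9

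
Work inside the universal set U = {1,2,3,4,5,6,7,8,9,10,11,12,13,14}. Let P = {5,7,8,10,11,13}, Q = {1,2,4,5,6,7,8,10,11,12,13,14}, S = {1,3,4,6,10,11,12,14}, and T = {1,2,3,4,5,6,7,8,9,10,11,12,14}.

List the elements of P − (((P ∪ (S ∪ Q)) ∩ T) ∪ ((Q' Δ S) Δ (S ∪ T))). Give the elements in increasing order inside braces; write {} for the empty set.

S ∪ Q = {1,2,3,4,5,6,7,8,10,11,12,13,14}
P ∪ (S ∪ Q) = {1,2,3,4,5,6,7,8,10,11,12,13,14}
(P ∪ (S ∪ Q)) ∩ T = {1,2,3,4,5,6,7,8,10,11,12,14}
Q' = {3,9}
Q' Δ S = {1,4,6,9,10,11,12,14}
S ∪ T = {1,2,3,4,5,6,7,8,9,10,11,12,14}
(Q' Δ S) Δ (S ∪ T) = {2,3,5,7,8}
((P ∪ (S ∪ Q)) ∩ T) ∪ ((Q' Δ S) Δ (S ∪ T)) = {1,2,3,4,5,6,7,8,10,11,12,14}
P − (((P ∪ (S ∪ Q)) ∩ T) ∪ ((Q' Δ S) Δ (S ∪ T))) = {13}

{13}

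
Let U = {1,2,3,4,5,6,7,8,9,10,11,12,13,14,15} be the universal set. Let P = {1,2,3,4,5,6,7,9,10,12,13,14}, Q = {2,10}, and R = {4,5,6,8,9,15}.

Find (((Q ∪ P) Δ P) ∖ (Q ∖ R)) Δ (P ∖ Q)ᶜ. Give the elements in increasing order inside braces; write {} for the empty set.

Q ∪ P = {1,2,3,4,5,6,7,9,10,12,13,14}
(Q ∪ P) Δ P = {}
Q ∖ R = {2,10}
((Q ∪ P) Δ P) ∖ (Q ∖ R) = {}
P ∖ Q = {1,3,4,5,6,7,9,12,13,14}
(P ∖ Q)ᶜ = {2,8,10,11,15}
(((Q ∪ P) Δ P) ∖ (Q ∖ R)) Δ (P ∖ Q)ᶜ = {2,8,10,11,15}

{2,8,10,11,15}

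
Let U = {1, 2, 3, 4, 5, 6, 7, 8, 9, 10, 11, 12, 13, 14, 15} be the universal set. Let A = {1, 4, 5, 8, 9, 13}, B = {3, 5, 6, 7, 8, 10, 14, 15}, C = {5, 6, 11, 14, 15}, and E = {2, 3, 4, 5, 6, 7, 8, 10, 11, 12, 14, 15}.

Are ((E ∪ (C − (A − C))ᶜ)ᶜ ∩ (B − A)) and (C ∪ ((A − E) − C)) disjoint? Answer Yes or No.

A − C = {1, 4, 8, 9, 13}
C − (A − C) = {5, 6, 11, 14, 15}
(C − (A − C))ᶜ = {1, 2, 3, 4, 7, 8, 9, 10, 12, 13}
E ∪ (C − (A − C))ᶜ = {1, 2, 3, 4, 5, 6, 7, 8, 9, 10, 11, 12, 13, 14, 15}
(E ∪ (C − (A − C))ᶜ)ᶜ = {}
B − A = {3, 6, 7, 10, 14, 15}
(E ∪ (C − (A − C))ᶜ)ᶜ ∩ (B − A) = {}
A − E = {1, 9, 13}
(A − E) − C = {1, 9, 13}
C ∪ ((A − E) − C) = {1, 5, 6, 9, 11, 13, 14, 15}
{} and {1, 5, 6, 9, 11, 13, 14, 15} share no elements.

Yes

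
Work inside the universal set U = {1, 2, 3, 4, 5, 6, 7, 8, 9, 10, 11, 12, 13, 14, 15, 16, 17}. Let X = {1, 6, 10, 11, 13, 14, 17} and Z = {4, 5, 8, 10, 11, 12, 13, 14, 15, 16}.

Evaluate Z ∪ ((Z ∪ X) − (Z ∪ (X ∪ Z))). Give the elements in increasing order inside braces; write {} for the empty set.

Z ∪ X = {1, 4, 5, 6, 8, 10, 11, 12, 13, 14, 15, 16, 17}
X ∪ Z = {1, 4, 5, 6, 8, 10, 11, 12, 13, 14, 15, 16, 17}
Z ∪ (X ∪ Z) = {1, 4, 5, 6, 8, 10, 11, 12, 13, 14, 15, 16, 17}
(Z ∪ X) − (Z ∪ (X ∪ Z)) = {}
Z ∪ ((Z ∪ X) − (Z ∪ (X ∪ Z))) = {4, 5, 8, 10, 11, 12, 13, 14, 15, 16}

{4, 5, 8, 10, 11, 12, 13, 14, 15, 16}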